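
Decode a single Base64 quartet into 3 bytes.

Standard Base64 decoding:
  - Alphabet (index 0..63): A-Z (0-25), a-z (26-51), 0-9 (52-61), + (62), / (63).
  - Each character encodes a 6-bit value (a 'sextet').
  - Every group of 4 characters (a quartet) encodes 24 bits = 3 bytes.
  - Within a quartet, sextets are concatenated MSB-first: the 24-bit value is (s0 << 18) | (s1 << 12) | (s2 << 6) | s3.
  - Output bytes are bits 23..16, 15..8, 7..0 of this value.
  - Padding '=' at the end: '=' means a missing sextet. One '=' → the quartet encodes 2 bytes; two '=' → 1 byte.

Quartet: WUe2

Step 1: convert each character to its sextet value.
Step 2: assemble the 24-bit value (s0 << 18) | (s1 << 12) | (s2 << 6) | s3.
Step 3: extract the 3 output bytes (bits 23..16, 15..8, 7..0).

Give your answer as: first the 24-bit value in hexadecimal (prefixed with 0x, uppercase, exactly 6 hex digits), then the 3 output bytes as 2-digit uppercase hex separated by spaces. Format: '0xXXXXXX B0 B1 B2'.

Answer: 0x5947B6 59 47 B6

Derivation:
Sextets: W=22, U=20, e=30, 2=54
24-bit: (22<<18) | (20<<12) | (30<<6) | 54
      = 0x580000 | 0x014000 | 0x000780 | 0x000036
      = 0x5947B6
Bytes: (v>>16)&0xFF=59, (v>>8)&0xFF=47, v&0xFF=B6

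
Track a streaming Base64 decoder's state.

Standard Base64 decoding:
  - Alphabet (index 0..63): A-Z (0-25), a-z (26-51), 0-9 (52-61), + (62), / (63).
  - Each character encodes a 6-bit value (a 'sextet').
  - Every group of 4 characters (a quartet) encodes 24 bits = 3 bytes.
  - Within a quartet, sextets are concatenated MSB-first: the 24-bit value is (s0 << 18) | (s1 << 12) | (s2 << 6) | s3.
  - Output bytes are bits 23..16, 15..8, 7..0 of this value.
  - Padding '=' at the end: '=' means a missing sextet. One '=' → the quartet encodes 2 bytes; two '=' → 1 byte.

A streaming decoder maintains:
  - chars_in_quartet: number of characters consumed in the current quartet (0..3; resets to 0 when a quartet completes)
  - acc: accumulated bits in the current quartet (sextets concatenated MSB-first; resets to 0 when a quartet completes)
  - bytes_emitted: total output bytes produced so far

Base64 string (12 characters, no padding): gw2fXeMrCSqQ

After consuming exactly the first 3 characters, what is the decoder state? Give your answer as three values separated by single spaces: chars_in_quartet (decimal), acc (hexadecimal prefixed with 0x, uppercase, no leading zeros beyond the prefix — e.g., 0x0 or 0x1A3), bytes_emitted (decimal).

Answer: 3 0x20C36 0

Derivation:
After char 0 ('g'=32): chars_in_quartet=1 acc=0x20 bytes_emitted=0
After char 1 ('w'=48): chars_in_quartet=2 acc=0x830 bytes_emitted=0
After char 2 ('2'=54): chars_in_quartet=3 acc=0x20C36 bytes_emitted=0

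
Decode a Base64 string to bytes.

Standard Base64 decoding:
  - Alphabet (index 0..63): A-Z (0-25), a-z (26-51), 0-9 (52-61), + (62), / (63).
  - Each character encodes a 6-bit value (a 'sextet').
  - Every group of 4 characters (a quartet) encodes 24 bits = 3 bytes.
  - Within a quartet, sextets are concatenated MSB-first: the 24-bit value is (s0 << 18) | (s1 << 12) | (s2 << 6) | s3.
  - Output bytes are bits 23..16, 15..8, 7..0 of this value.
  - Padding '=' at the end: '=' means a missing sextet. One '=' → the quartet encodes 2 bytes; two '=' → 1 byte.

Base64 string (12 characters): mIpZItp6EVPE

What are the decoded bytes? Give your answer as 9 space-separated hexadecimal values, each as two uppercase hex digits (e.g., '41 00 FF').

After char 0 ('m'=38): chars_in_quartet=1 acc=0x26 bytes_emitted=0
After char 1 ('I'=8): chars_in_quartet=2 acc=0x988 bytes_emitted=0
After char 2 ('p'=41): chars_in_quartet=3 acc=0x26229 bytes_emitted=0
After char 3 ('Z'=25): chars_in_quartet=4 acc=0x988A59 -> emit 98 8A 59, reset; bytes_emitted=3
After char 4 ('I'=8): chars_in_quartet=1 acc=0x8 bytes_emitted=3
After char 5 ('t'=45): chars_in_quartet=2 acc=0x22D bytes_emitted=3
After char 6 ('p'=41): chars_in_quartet=3 acc=0x8B69 bytes_emitted=3
After char 7 ('6'=58): chars_in_quartet=4 acc=0x22DA7A -> emit 22 DA 7A, reset; bytes_emitted=6
After char 8 ('E'=4): chars_in_quartet=1 acc=0x4 bytes_emitted=6
After char 9 ('V'=21): chars_in_quartet=2 acc=0x115 bytes_emitted=6
After char 10 ('P'=15): chars_in_quartet=3 acc=0x454F bytes_emitted=6
After char 11 ('E'=4): chars_in_quartet=4 acc=0x1153C4 -> emit 11 53 C4, reset; bytes_emitted=9

Answer: 98 8A 59 22 DA 7A 11 53 C4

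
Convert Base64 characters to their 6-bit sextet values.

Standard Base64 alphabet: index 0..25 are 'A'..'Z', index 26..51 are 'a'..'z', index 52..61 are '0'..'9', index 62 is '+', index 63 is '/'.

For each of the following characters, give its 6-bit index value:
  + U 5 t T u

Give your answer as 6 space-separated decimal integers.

'+': index 62
'U': A..Z range, ord('U') − ord('A') = 20
'5': 0..9 range, 52 + ord('5') − ord('0') = 57
't': a..z range, 26 + ord('t') − ord('a') = 45
'T': A..Z range, ord('T') − ord('A') = 19
'u': a..z range, 26 + ord('u') − ord('a') = 46

Answer: 62 20 57 45 19 46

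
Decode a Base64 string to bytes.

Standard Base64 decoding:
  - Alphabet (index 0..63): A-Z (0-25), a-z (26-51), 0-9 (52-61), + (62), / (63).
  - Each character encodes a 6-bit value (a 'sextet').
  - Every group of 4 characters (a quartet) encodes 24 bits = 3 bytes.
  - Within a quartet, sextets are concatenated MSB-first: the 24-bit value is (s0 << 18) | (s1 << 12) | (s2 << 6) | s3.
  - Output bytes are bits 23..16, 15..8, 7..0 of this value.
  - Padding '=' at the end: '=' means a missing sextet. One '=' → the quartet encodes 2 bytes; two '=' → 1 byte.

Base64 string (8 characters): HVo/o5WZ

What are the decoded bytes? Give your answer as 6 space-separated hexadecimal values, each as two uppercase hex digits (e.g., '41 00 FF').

Answer: 1D 5A 3F A3 95 99

Derivation:
After char 0 ('H'=7): chars_in_quartet=1 acc=0x7 bytes_emitted=0
After char 1 ('V'=21): chars_in_quartet=2 acc=0x1D5 bytes_emitted=0
After char 2 ('o'=40): chars_in_quartet=3 acc=0x7568 bytes_emitted=0
After char 3 ('/'=63): chars_in_quartet=4 acc=0x1D5A3F -> emit 1D 5A 3F, reset; bytes_emitted=3
After char 4 ('o'=40): chars_in_quartet=1 acc=0x28 bytes_emitted=3
After char 5 ('5'=57): chars_in_quartet=2 acc=0xA39 bytes_emitted=3
After char 6 ('W'=22): chars_in_quartet=3 acc=0x28E56 bytes_emitted=3
After char 7 ('Z'=25): chars_in_quartet=4 acc=0xA39599 -> emit A3 95 99, reset; bytes_emitted=6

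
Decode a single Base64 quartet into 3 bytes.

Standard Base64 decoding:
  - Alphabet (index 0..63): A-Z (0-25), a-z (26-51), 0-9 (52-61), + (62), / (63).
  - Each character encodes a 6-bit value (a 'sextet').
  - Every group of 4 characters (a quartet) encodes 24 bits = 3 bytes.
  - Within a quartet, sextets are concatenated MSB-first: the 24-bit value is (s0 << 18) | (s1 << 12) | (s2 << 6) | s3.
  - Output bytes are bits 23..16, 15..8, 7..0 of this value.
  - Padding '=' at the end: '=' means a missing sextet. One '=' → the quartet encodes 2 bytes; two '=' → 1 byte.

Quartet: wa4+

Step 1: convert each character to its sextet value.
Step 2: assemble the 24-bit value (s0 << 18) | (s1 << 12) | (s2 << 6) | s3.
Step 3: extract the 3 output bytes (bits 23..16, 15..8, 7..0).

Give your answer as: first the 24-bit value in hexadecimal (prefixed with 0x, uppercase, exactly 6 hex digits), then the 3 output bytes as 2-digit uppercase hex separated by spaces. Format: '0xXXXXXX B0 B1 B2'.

Sextets: w=48, a=26, 4=56, +=62
24-bit: (48<<18) | (26<<12) | (56<<6) | 62
      = 0xC00000 | 0x01A000 | 0x000E00 | 0x00003E
      = 0xC1AE3E
Bytes: (v>>16)&0xFF=C1, (v>>8)&0xFF=AE, v&0xFF=3E

Answer: 0xC1AE3E C1 AE 3E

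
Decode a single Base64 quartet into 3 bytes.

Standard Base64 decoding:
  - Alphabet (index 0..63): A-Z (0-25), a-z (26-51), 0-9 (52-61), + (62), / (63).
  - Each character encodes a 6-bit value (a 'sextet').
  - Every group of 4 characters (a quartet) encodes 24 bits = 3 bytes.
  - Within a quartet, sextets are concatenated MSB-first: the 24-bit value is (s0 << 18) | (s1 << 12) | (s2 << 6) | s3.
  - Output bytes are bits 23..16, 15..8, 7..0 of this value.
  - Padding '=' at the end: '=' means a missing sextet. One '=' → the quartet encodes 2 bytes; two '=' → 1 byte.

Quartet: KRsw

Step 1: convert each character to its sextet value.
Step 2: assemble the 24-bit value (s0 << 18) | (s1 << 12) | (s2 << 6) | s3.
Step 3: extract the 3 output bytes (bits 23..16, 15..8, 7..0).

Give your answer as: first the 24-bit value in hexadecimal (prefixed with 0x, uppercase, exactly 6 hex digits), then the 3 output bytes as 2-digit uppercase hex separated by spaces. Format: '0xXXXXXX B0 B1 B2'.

Answer: 0x291B30 29 1B 30

Derivation:
Sextets: K=10, R=17, s=44, w=48
24-bit: (10<<18) | (17<<12) | (44<<6) | 48
      = 0x280000 | 0x011000 | 0x000B00 | 0x000030
      = 0x291B30
Bytes: (v>>16)&0xFF=29, (v>>8)&0xFF=1B, v&0xFF=30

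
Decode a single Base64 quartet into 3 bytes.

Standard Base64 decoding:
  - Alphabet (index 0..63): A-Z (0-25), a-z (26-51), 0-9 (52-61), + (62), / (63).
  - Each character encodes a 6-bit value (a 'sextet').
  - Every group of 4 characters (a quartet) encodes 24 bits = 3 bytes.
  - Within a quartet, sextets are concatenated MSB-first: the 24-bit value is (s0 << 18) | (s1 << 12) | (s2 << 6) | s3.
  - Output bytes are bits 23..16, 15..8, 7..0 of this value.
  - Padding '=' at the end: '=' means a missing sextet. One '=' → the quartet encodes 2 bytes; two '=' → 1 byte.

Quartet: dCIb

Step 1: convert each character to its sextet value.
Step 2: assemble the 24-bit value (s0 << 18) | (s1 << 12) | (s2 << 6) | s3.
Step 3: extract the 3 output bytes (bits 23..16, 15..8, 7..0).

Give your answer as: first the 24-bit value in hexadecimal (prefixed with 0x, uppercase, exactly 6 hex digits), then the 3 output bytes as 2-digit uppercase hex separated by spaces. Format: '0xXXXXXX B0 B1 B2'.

Answer: 0x74221B 74 22 1B

Derivation:
Sextets: d=29, C=2, I=8, b=27
24-bit: (29<<18) | (2<<12) | (8<<6) | 27
      = 0x740000 | 0x002000 | 0x000200 | 0x00001B
      = 0x74221B
Bytes: (v>>16)&0xFF=74, (v>>8)&0xFF=22, v&0xFF=1B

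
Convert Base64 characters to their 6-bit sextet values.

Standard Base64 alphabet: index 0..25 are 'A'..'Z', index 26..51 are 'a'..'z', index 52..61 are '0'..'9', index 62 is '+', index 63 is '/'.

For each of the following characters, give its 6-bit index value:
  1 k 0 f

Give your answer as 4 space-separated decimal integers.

'1': 0..9 range, 52 + ord('1') − ord('0') = 53
'k': a..z range, 26 + ord('k') − ord('a') = 36
'0': 0..9 range, 52 + ord('0') − ord('0') = 52
'f': a..z range, 26 + ord('f') − ord('a') = 31

Answer: 53 36 52 31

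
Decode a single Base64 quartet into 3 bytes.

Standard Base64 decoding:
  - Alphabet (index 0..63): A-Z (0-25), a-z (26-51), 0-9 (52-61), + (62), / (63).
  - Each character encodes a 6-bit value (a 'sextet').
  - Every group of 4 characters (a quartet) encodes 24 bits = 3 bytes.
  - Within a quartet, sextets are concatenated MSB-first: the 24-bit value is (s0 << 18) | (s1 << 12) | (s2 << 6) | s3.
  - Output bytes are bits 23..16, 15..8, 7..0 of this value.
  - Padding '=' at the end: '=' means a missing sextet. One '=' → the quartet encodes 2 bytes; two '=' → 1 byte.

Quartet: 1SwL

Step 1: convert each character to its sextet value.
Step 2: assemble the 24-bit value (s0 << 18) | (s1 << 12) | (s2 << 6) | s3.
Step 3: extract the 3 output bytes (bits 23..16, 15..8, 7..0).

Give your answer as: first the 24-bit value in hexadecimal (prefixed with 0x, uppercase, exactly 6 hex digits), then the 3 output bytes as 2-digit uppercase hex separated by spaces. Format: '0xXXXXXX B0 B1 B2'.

Sextets: 1=53, S=18, w=48, L=11
24-bit: (53<<18) | (18<<12) | (48<<6) | 11
      = 0xD40000 | 0x012000 | 0x000C00 | 0x00000B
      = 0xD52C0B
Bytes: (v>>16)&0xFF=D5, (v>>8)&0xFF=2C, v&0xFF=0B

Answer: 0xD52C0B D5 2C 0B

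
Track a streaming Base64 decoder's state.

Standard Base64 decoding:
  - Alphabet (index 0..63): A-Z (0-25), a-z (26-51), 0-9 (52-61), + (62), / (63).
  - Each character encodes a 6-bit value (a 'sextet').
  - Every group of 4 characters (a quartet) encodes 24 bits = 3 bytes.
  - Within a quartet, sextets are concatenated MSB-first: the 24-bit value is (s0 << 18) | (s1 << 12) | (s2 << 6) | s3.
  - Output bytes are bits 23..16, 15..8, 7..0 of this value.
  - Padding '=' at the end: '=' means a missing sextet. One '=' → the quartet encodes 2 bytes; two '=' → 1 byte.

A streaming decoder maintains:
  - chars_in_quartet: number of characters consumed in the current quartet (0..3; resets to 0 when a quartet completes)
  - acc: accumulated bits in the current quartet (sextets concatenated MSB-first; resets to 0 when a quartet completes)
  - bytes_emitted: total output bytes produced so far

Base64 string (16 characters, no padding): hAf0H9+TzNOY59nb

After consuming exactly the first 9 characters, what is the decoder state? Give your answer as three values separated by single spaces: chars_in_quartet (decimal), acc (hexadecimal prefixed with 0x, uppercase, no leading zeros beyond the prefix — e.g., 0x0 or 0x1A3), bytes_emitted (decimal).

Answer: 1 0x33 6

Derivation:
After char 0 ('h'=33): chars_in_quartet=1 acc=0x21 bytes_emitted=0
After char 1 ('A'=0): chars_in_quartet=2 acc=0x840 bytes_emitted=0
After char 2 ('f'=31): chars_in_quartet=3 acc=0x2101F bytes_emitted=0
After char 3 ('0'=52): chars_in_quartet=4 acc=0x8407F4 -> emit 84 07 F4, reset; bytes_emitted=3
After char 4 ('H'=7): chars_in_quartet=1 acc=0x7 bytes_emitted=3
After char 5 ('9'=61): chars_in_quartet=2 acc=0x1FD bytes_emitted=3
After char 6 ('+'=62): chars_in_quartet=3 acc=0x7F7E bytes_emitted=3
After char 7 ('T'=19): chars_in_quartet=4 acc=0x1FDF93 -> emit 1F DF 93, reset; bytes_emitted=6
After char 8 ('z'=51): chars_in_quartet=1 acc=0x33 bytes_emitted=6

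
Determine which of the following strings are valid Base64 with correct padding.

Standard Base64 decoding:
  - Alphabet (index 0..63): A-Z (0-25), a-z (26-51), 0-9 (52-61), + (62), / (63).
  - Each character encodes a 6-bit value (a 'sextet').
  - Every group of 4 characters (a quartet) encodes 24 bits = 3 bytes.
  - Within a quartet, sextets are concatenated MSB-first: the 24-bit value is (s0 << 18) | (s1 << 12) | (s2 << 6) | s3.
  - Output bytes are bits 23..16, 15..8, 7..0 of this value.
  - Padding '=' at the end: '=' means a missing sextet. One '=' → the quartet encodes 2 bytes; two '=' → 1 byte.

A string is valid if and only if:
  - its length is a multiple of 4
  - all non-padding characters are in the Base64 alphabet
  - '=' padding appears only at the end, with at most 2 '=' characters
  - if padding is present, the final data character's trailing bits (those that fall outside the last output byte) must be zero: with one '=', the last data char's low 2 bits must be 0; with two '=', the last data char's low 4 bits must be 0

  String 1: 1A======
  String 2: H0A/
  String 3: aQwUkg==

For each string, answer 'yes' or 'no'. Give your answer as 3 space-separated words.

String 1: '1A======' → invalid (6 pad chars (max 2))
String 2: 'H0A/' → valid
String 3: 'aQwUkg==' → valid

Answer: no yes yes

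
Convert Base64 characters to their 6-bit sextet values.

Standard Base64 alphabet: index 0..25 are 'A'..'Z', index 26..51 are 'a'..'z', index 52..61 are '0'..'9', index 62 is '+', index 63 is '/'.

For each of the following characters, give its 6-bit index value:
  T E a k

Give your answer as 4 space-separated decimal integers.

Answer: 19 4 26 36

Derivation:
'T': A..Z range, ord('T') − ord('A') = 19
'E': A..Z range, ord('E') − ord('A') = 4
'a': a..z range, 26 + ord('a') − ord('a') = 26
'k': a..z range, 26 + ord('k') − ord('a') = 36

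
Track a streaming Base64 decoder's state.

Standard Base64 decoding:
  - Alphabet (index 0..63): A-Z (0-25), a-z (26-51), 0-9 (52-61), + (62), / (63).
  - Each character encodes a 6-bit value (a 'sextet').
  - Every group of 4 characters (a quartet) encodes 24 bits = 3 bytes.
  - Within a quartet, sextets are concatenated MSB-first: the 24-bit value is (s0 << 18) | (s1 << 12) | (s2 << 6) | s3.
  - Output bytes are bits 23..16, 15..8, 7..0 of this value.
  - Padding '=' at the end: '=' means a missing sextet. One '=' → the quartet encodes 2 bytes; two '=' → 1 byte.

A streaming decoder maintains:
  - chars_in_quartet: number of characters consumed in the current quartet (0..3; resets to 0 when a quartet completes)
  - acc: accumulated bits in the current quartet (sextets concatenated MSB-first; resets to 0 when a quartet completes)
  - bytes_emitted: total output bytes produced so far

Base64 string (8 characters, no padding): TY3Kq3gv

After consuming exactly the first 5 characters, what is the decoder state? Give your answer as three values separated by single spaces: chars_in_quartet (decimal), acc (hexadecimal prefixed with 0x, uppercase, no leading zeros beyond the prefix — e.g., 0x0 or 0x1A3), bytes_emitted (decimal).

After char 0 ('T'=19): chars_in_quartet=1 acc=0x13 bytes_emitted=0
After char 1 ('Y'=24): chars_in_quartet=2 acc=0x4D8 bytes_emitted=0
After char 2 ('3'=55): chars_in_quartet=3 acc=0x13637 bytes_emitted=0
After char 3 ('K'=10): chars_in_quartet=4 acc=0x4D8DCA -> emit 4D 8D CA, reset; bytes_emitted=3
After char 4 ('q'=42): chars_in_quartet=1 acc=0x2A bytes_emitted=3

Answer: 1 0x2A 3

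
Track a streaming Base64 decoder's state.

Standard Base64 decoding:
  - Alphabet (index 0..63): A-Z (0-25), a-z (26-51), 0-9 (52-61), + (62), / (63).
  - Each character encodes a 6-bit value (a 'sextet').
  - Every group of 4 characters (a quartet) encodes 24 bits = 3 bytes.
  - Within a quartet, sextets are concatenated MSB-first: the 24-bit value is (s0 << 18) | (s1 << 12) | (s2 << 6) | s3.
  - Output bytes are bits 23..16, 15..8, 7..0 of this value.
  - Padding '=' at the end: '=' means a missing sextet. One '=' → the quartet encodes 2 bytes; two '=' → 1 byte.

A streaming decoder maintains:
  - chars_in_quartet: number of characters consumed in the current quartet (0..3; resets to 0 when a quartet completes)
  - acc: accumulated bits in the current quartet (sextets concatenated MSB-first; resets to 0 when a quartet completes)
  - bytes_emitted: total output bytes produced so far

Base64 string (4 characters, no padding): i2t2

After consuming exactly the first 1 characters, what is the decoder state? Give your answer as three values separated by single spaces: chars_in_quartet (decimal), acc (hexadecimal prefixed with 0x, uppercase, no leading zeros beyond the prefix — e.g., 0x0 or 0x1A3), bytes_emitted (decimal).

Answer: 1 0x22 0

Derivation:
After char 0 ('i'=34): chars_in_quartet=1 acc=0x22 bytes_emitted=0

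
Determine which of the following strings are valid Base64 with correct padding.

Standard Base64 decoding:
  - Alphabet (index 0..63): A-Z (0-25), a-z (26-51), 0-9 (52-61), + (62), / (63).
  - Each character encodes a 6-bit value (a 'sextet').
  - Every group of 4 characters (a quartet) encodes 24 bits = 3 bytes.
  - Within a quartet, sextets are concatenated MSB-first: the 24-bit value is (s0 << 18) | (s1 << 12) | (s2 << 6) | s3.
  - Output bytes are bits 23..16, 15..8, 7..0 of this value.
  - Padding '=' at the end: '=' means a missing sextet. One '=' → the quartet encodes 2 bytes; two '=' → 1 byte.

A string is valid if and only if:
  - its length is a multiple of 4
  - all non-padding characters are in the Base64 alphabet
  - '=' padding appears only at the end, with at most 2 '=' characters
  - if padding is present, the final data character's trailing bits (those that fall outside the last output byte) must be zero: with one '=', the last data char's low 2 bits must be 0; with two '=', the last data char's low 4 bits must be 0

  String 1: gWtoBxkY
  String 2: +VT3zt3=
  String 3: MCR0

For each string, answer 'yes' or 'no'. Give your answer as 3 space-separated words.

String 1: 'gWtoBxkY' → valid
String 2: '+VT3zt3=' → invalid (bad trailing bits)
String 3: 'MCR0' → valid

Answer: yes no yes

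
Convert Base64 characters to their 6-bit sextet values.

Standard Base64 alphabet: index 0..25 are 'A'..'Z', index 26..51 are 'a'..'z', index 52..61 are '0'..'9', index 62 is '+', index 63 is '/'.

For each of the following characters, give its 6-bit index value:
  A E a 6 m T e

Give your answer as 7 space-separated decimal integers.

'A': A..Z range, ord('A') − ord('A') = 0
'E': A..Z range, ord('E') − ord('A') = 4
'a': a..z range, 26 + ord('a') − ord('a') = 26
'6': 0..9 range, 52 + ord('6') − ord('0') = 58
'm': a..z range, 26 + ord('m') − ord('a') = 38
'T': A..Z range, ord('T') − ord('A') = 19
'e': a..z range, 26 + ord('e') − ord('a') = 30

Answer: 0 4 26 58 38 19 30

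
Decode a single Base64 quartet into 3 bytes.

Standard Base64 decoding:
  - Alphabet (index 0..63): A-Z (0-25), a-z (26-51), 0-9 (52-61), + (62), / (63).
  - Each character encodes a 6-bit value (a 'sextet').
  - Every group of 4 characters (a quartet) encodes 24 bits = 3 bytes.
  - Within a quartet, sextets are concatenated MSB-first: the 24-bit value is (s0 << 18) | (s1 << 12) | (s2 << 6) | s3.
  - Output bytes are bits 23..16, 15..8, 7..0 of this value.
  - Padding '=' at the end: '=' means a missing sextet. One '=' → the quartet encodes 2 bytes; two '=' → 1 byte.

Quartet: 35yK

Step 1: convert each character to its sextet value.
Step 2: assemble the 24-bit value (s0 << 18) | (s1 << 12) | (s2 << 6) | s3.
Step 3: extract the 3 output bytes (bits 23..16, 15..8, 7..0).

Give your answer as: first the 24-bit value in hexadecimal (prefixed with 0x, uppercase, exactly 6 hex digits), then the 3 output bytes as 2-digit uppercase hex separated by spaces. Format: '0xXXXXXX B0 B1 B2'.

Sextets: 3=55, 5=57, y=50, K=10
24-bit: (55<<18) | (57<<12) | (50<<6) | 10
      = 0xDC0000 | 0x039000 | 0x000C80 | 0x00000A
      = 0xDF9C8A
Bytes: (v>>16)&0xFF=DF, (v>>8)&0xFF=9C, v&0xFF=8A

Answer: 0xDF9C8A DF 9C 8A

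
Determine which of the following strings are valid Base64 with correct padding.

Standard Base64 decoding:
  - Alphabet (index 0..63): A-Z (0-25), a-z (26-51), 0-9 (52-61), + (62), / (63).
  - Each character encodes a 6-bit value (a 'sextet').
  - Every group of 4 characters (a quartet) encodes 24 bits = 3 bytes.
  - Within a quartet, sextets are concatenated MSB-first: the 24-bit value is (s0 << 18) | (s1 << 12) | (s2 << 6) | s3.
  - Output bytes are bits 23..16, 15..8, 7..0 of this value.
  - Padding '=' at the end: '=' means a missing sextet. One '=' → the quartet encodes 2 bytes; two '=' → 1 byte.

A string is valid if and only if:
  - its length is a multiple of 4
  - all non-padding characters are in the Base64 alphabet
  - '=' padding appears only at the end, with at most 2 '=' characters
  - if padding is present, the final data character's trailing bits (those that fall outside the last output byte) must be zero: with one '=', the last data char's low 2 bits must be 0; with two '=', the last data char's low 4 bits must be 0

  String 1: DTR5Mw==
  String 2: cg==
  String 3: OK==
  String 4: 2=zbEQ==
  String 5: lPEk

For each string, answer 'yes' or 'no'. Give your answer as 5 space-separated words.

String 1: 'DTR5Mw==' → valid
String 2: 'cg==' → valid
String 3: 'OK==' → invalid (bad trailing bits)
String 4: '2=zbEQ==' → invalid (bad char(s): ['=']; '=' in middle)
String 5: 'lPEk' → valid

Answer: yes yes no no yes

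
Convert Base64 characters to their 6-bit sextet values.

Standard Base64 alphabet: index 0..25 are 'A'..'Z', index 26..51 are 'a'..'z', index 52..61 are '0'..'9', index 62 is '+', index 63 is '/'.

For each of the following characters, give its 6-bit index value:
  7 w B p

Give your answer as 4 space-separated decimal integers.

'7': 0..9 range, 52 + ord('7') − ord('0') = 59
'w': a..z range, 26 + ord('w') − ord('a') = 48
'B': A..Z range, ord('B') − ord('A') = 1
'p': a..z range, 26 + ord('p') − ord('a') = 41

Answer: 59 48 1 41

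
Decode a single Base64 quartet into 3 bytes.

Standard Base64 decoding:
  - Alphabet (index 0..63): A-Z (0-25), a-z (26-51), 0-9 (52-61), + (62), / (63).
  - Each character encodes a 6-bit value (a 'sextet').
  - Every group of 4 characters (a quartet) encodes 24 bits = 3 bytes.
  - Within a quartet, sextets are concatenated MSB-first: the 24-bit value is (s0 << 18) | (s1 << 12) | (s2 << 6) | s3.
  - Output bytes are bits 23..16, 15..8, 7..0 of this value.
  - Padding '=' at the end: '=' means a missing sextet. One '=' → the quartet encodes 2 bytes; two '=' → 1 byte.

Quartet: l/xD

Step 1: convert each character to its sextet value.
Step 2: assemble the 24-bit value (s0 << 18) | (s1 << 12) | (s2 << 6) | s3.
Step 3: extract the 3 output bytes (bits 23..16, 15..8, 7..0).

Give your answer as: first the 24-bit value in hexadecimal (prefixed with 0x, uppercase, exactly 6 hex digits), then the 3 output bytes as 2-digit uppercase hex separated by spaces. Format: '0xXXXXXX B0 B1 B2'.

Sextets: l=37, /=63, x=49, D=3
24-bit: (37<<18) | (63<<12) | (49<<6) | 3
      = 0x940000 | 0x03F000 | 0x000C40 | 0x000003
      = 0x97FC43
Bytes: (v>>16)&0xFF=97, (v>>8)&0xFF=FC, v&0xFF=43

Answer: 0x97FC43 97 FC 43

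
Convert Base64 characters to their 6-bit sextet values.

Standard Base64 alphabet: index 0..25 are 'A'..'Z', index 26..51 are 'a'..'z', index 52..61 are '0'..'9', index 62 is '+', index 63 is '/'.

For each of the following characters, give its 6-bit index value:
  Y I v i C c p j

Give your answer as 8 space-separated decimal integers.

Answer: 24 8 47 34 2 28 41 35

Derivation:
'Y': A..Z range, ord('Y') − ord('A') = 24
'I': A..Z range, ord('I') − ord('A') = 8
'v': a..z range, 26 + ord('v') − ord('a') = 47
'i': a..z range, 26 + ord('i') − ord('a') = 34
'C': A..Z range, ord('C') − ord('A') = 2
'c': a..z range, 26 + ord('c') − ord('a') = 28
'p': a..z range, 26 + ord('p') − ord('a') = 41
'j': a..z range, 26 + ord('j') − ord('a') = 35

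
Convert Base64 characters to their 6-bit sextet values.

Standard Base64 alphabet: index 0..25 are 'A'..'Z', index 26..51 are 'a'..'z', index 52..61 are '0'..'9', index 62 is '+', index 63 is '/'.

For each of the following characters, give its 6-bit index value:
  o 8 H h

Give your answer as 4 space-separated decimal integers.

Answer: 40 60 7 33

Derivation:
'o': a..z range, 26 + ord('o') − ord('a') = 40
'8': 0..9 range, 52 + ord('8') − ord('0') = 60
'H': A..Z range, ord('H') − ord('A') = 7
'h': a..z range, 26 + ord('h') − ord('a') = 33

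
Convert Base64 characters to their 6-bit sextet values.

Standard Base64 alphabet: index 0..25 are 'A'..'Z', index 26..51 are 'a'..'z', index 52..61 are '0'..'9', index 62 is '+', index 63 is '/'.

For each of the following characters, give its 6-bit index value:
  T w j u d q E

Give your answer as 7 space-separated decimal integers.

Answer: 19 48 35 46 29 42 4

Derivation:
'T': A..Z range, ord('T') − ord('A') = 19
'w': a..z range, 26 + ord('w') − ord('a') = 48
'j': a..z range, 26 + ord('j') − ord('a') = 35
'u': a..z range, 26 + ord('u') − ord('a') = 46
'd': a..z range, 26 + ord('d') − ord('a') = 29
'q': a..z range, 26 + ord('q') − ord('a') = 42
'E': A..Z range, ord('E') − ord('A') = 4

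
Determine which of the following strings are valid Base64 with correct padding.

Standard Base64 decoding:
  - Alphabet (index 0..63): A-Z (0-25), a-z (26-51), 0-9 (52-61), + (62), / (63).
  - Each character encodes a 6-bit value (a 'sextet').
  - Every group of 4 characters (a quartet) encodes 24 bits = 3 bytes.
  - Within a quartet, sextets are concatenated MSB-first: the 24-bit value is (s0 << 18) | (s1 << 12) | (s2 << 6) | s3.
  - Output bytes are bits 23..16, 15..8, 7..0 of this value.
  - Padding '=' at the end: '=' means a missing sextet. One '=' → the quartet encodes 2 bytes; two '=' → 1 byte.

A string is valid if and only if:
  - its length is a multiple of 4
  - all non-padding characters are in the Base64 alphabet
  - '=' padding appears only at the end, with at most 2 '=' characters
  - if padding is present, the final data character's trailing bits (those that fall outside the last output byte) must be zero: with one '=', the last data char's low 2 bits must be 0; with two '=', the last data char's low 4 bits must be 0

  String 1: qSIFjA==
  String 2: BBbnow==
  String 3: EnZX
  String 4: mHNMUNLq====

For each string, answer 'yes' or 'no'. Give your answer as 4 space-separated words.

String 1: 'qSIFjA==' → valid
String 2: 'BBbnow==' → valid
String 3: 'EnZX' → valid
String 4: 'mHNMUNLq====' → invalid (4 pad chars (max 2))

Answer: yes yes yes no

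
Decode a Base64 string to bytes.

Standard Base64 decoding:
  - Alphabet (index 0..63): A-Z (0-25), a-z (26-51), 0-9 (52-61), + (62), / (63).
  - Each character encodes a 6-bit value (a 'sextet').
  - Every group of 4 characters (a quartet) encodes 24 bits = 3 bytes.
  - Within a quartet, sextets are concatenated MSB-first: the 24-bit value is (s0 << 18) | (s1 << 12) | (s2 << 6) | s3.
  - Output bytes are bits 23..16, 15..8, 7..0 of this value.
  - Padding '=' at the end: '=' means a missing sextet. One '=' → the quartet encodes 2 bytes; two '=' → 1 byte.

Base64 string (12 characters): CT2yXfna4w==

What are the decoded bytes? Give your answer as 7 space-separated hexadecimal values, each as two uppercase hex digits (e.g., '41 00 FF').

Answer: 09 3D B2 5D F9 DA E3

Derivation:
After char 0 ('C'=2): chars_in_quartet=1 acc=0x2 bytes_emitted=0
After char 1 ('T'=19): chars_in_quartet=2 acc=0x93 bytes_emitted=0
After char 2 ('2'=54): chars_in_quartet=3 acc=0x24F6 bytes_emitted=0
After char 3 ('y'=50): chars_in_quartet=4 acc=0x93DB2 -> emit 09 3D B2, reset; bytes_emitted=3
After char 4 ('X'=23): chars_in_quartet=1 acc=0x17 bytes_emitted=3
After char 5 ('f'=31): chars_in_quartet=2 acc=0x5DF bytes_emitted=3
After char 6 ('n'=39): chars_in_quartet=3 acc=0x177E7 bytes_emitted=3
After char 7 ('a'=26): chars_in_quartet=4 acc=0x5DF9DA -> emit 5D F9 DA, reset; bytes_emitted=6
After char 8 ('4'=56): chars_in_quartet=1 acc=0x38 bytes_emitted=6
After char 9 ('w'=48): chars_in_quartet=2 acc=0xE30 bytes_emitted=6
Padding '==': partial quartet acc=0xE30 -> emit E3; bytes_emitted=7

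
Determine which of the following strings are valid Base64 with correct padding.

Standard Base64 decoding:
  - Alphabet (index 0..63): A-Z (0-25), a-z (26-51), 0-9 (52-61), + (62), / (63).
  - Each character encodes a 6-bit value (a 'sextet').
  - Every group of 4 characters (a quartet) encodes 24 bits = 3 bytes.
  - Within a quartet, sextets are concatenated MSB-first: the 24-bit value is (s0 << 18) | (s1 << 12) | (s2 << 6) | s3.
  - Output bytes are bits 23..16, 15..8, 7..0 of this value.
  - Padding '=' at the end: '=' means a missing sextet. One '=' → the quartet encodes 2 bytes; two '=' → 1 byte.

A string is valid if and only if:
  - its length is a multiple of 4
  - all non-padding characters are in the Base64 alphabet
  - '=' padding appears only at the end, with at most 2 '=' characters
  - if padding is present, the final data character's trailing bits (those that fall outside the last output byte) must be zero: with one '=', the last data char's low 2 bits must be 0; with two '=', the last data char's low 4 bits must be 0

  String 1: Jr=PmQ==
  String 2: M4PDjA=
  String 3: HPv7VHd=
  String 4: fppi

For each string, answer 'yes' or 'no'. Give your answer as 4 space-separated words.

Answer: no no no yes

Derivation:
String 1: 'Jr=PmQ==' → invalid (bad char(s): ['=']; '=' in middle)
String 2: 'M4PDjA=' → invalid (len=7 not mult of 4)
String 3: 'HPv7VHd=' → invalid (bad trailing bits)
String 4: 'fppi' → valid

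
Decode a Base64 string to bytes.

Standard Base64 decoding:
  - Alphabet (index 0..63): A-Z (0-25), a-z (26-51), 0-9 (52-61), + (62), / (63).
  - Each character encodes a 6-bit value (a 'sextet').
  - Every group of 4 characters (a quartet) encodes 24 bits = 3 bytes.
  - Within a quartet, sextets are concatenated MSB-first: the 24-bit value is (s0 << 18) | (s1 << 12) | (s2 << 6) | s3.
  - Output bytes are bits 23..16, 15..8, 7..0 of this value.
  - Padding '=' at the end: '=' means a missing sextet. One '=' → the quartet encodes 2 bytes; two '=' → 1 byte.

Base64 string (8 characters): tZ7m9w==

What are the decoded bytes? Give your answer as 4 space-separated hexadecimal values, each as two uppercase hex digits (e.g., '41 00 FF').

After char 0 ('t'=45): chars_in_quartet=1 acc=0x2D bytes_emitted=0
After char 1 ('Z'=25): chars_in_quartet=2 acc=0xB59 bytes_emitted=0
After char 2 ('7'=59): chars_in_quartet=3 acc=0x2D67B bytes_emitted=0
After char 3 ('m'=38): chars_in_quartet=4 acc=0xB59EE6 -> emit B5 9E E6, reset; bytes_emitted=3
After char 4 ('9'=61): chars_in_quartet=1 acc=0x3D bytes_emitted=3
After char 5 ('w'=48): chars_in_quartet=2 acc=0xF70 bytes_emitted=3
Padding '==': partial quartet acc=0xF70 -> emit F7; bytes_emitted=4

Answer: B5 9E E6 F7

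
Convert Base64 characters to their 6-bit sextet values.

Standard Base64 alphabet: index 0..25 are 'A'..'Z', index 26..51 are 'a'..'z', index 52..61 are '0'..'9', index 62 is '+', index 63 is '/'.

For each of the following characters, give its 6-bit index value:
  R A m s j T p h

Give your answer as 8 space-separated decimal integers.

'R': A..Z range, ord('R') − ord('A') = 17
'A': A..Z range, ord('A') − ord('A') = 0
'm': a..z range, 26 + ord('m') − ord('a') = 38
's': a..z range, 26 + ord('s') − ord('a') = 44
'j': a..z range, 26 + ord('j') − ord('a') = 35
'T': A..Z range, ord('T') − ord('A') = 19
'p': a..z range, 26 + ord('p') − ord('a') = 41
'h': a..z range, 26 + ord('h') − ord('a') = 33

Answer: 17 0 38 44 35 19 41 33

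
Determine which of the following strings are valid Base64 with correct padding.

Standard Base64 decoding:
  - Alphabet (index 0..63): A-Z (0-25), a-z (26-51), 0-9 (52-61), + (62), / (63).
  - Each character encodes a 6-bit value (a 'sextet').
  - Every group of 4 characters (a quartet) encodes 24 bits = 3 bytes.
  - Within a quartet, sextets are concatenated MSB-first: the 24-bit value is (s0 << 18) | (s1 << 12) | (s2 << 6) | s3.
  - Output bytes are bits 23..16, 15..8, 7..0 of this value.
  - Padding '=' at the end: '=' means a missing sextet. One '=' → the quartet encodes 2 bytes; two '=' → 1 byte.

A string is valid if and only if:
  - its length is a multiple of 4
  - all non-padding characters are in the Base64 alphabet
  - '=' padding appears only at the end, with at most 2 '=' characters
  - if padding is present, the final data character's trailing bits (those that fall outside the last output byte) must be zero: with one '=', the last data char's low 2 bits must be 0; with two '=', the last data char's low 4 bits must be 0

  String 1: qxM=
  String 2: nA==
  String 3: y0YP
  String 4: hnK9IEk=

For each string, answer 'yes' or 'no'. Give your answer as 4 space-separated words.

Answer: yes yes yes yes

Derivation:
String 1: 'qxM=' → valid
String 2: 'nA==' → valid
String 3: 'y0YP' → valid
String 4: 'hnK9IEk=' → valid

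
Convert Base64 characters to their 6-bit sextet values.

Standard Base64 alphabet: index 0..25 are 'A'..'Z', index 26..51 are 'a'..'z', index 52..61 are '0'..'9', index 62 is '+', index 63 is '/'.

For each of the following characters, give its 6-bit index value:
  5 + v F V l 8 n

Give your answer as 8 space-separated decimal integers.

'5': 0..9 range, 52 + ord('5') − ord('0') = 57
'+': index 62
'v': a..z range, 26 + ord('v') − ord('a') = 47
'F': A..Z range, ord('F') − ord('A') = 5
'V': A..Z range, ord('V') − ord('A') = 21
'l': a..z range, 26 + ord('l') − ord('a') = 37
'8': 0..9 range, 52 + ord('8') − ord('0') = 60
'n': a..z range, 26 + ord('n') − ord('a') = 39

Answer: 57 62 47 5 21 37 60 39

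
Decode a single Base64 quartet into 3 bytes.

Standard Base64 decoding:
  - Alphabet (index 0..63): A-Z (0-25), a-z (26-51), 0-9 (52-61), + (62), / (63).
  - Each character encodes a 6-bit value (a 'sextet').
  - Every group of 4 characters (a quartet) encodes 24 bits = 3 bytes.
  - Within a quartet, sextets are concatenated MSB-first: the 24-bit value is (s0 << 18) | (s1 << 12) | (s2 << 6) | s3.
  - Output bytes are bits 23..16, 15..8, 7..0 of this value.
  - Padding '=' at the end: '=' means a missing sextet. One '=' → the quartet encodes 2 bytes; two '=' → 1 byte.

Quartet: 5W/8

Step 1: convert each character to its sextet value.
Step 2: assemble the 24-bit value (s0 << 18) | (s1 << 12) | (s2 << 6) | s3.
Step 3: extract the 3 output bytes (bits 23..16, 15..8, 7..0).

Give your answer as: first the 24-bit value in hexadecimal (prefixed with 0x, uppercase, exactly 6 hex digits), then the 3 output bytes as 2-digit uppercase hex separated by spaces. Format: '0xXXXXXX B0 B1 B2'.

Sextets: 5=57, W=22, /=63, 8=60
24-bit: (57<<18) | (22<<12) | (63<<6) | 60
      = 0xE40000 | 0x016000 | 0x000FC0 | 0x00003C
      = 0xE56FFC
Bytes: (v>>16)&0xFF=E5, (v>>8)&0xFF=6F, v&0xFF=FC

Answer: 0xE56FFC E5 6F FC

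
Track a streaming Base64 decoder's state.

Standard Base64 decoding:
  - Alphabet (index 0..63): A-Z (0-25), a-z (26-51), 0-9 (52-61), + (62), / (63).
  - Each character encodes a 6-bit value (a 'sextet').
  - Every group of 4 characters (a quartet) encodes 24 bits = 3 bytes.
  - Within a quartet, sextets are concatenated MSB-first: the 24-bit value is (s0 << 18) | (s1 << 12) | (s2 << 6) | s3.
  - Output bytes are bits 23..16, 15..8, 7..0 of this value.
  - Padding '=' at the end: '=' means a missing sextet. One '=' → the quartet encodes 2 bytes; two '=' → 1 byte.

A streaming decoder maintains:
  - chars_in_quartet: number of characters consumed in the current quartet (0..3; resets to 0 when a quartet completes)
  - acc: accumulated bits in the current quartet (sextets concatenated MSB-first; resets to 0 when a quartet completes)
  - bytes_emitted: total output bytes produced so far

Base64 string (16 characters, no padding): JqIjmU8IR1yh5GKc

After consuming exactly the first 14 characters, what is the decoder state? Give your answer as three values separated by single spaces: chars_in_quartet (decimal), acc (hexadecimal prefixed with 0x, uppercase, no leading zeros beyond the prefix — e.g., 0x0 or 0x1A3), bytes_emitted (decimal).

After char 0 ('J'=9): chars_in_quartet=1 acc=0x9 bytes_emitted=0
After char 1 ('q'=42): chars_in_quartet=2 acc=0x26A bytes_emitted=0
After char 2 ('I'=8): chars_in_quartet=3 acc=0x9A88 bytes_emitted=0
After char 3 ('j'=35): chars_in_quartet=4 acc=0x26A223 -> emit 26 A2 23, reset; bytes_emitted=3
After char 4 ('m'=38): chars_in_quartet=1 acc=0x26 bytes_emitted=3
After char 5 ('U'=20): chars_in_quartet=2 acc=0x994 bytes_emitted=3
After char 6 ('8'=60): chars_in_quartet=3 acc=0x2653C bytes_emitted=3
After char 7 ('I'=8): chars_in_quartet=4 acc=0x994F08 -> emit 99 4F 08, reset; bytes_emitted=6
After char 8 ('R'=17): chars_in_quartet=1 acc=0x11 bytes_emitted=6
After char 9 ('1'=53): chars_in_quartet=2 acc=0x475 bytes_emitted=6
After char 10 ('y'=50): chars_in_quartet=3 acc=0x11D72 bytes_emitted=6
After char 11 ('h'=33): chars_in_quartet=4 acc=0x475CA1 -> emit 47 5C A1, reset; bytes_emitted=9
After char 12 ('5'=57): chars_in_quartet=1 acc=0x39 bytes_emitted=9
After char 13 ('G'=6): chars_in_quartet=2 acc=0xE46 bytes_emitted=9

Answer: 2 0xE46 9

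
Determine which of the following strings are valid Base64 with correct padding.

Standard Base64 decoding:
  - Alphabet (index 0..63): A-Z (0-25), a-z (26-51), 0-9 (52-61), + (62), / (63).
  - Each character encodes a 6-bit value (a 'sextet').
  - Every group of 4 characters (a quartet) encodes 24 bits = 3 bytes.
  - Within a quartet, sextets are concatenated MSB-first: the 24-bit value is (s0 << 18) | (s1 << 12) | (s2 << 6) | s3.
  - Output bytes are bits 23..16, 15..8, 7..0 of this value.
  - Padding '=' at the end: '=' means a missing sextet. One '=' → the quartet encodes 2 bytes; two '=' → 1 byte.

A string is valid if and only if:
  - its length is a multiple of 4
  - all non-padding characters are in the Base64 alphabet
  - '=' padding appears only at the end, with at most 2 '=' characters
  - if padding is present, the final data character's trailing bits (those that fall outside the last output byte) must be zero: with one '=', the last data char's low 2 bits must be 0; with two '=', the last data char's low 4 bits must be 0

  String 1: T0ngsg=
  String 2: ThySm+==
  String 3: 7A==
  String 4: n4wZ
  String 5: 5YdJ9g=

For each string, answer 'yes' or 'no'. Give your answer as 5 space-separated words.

Answer: no no yes yes no

Derivation:
String 1: 'T0ngsg=' → invalid (len=7 not mult of 4)
String 2: 'ThySm+==' → invalid (bad trailing bits)
String 3: '7A==' → valid
String 4: 'n4wZ' → valid
String 5: '5YdJ9g=' → invalid (len=7 not mult of 4)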